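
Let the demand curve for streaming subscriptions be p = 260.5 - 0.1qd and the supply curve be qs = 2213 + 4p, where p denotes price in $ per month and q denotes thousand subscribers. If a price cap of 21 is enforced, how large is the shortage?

Solving each curve for q: qd = 2605 - 10p.
With p fixed at 21, quantity demanded is 2395 and quantity supplied is 2297.
Shortage = qd - qs = 2395 - 2297 = 98.

Shortage = 98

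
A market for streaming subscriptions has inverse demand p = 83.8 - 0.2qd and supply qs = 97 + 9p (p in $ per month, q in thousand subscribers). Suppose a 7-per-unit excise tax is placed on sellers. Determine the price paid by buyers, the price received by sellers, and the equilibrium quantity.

Rewriting in direct form: qd = 419 - 5p.
Sellers keep p_s = p_b - 7 per unit, so supply in terms of the buyer price is qs = 34 + 9p_b.
Equate demand and the shifted supply: 419 - 5p_b = 34 + 9p_b, giving 14p_b = 385, so p_b = 27.5.
So p_s = 20.5 and the quantity traded is q = 419 - 5(27.5) = 281.5.

p_b = 27.5, p_s = 20.5, q = 281.5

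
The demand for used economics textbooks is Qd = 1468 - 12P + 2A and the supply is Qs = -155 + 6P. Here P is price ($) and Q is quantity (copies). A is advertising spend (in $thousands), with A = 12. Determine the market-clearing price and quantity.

P* = 91.5, Q* = 394

With A = 12, demand is Qd = 1492 - 12P.
Set Qd = Qs: 1492 - 12P = -155 + 6P, so 1647 = 18P and P* = 91.5.
Then Q* = 1492 - 12(91.5) = 394.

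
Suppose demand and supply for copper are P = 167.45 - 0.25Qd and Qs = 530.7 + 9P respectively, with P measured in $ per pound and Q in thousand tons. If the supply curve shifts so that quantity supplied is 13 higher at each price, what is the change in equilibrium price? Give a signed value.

Rewriting in direct form: Qd = 669.8 - 4P.
The market clears where 669.8 - 4P = 530.7 + 9P. Rearranging, 13P = 139.1, hence P* = 10.7.
Then Q* = 669.8 - 4(10.7) = 627.
After the shift, supply is Qs = 543.7 + 9P.
The new intersection has 126.1 = 13P, i.e. P = 9.7, Q = 631.
ΔP = 9.7 - 10.7 = -1.

ΔP = -1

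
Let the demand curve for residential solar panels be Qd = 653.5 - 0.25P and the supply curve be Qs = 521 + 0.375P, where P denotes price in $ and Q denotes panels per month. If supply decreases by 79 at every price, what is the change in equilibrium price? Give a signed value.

ΔP = 126.4

At equilibrium Qd = Qs, so 653.5 - 0.25P = 521 + 0.375P; collecting terms, 132.5 = 0.625P and P* = 212.
Substitute back: Q* = 653.5 - 0.25(212) = 600.5.
After the shift, supply is Qs = 442 + 0.375P.
Re-solving, 0.625P = 211.5 gives P = 338.4 and Q = 568.9.
ΔP = 338.4 - 212 = 126.4.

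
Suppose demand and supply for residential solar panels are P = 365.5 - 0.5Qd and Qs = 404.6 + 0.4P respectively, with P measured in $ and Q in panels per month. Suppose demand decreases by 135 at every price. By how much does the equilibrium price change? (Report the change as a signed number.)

In direct form, Qd = 731 - 2P.
The market clears where 731 - 2P = 404.6 + 0.4P. Rearranging, 2.4P = 326.4, hence P* = 136.
Substitute back: Q* = 731 - 2(136) = 459.
After the shift, demand is Qd = 596 - 2P.
New equilibrium: 191.4 = 2.4P, so P = 79.75 and Q = 436.5.
ΔP = 79.75 - 136 = -56.25.

ΔP = -56.25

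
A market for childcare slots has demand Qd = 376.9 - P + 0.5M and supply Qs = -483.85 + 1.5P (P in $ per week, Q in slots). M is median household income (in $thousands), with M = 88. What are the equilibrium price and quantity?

With M = 88, demand is Qd = 420.9 - P.
Set Qd = Qs: 420.9 - P = -483.85 + 1.5P, so 904.75 = 2.5P and P* = 361.9.
Plugging P* into demand: Q* = 420.9 - 361.9 = 59.

P* = 361.9, Q* = 59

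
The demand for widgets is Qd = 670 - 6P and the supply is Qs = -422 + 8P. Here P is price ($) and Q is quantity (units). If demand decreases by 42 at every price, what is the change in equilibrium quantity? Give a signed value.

At equilibrium Qd = Qs, so 670 - 6P = -422 + 8P; collecting terms, 1092 = 14P and P* = 78.
Substitute back: Q* = 670 - 6(78) = 202.
After the shift, demand is Qd = 628 - 6P.
New equilibrium: 1050 = 14P, so P = 75 and Q = 178.
ΔQ = 178 - 202 = -24.

ΔQ = -24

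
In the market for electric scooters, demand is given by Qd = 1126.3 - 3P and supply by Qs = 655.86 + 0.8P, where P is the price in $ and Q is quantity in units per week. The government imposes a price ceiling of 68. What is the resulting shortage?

Shortage = 212.04

With P fixed at 68, quantity demanded is 922.3 and quantity supplied is 710.26.
Shortage = Qd - Qs = 922.3 - 710.26 = 212.04.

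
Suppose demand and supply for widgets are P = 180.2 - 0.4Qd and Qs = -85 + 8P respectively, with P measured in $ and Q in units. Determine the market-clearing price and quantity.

P* = 51, Q* = 323

Inverting to quantity form: Qd = 450.5 - 2.5P.
At equilibrium Qd = Qs, so 450.5 - 2.5P = -85 + 8P; collecting terms, 535.5 = 10.5P and P* = 51.
From the demand curve, Q* = 450.5 - 2.5(51) = 323.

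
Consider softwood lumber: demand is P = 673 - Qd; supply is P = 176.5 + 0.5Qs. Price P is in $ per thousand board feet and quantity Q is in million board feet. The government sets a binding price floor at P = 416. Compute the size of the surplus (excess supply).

Inverting to quantity form: Qd = 673 - P and Qs = -353 + 2P.
At P = 416: Qd = 257 and Qs = 479.
Surplus = Qs - Qd = 479 - 257 = 222.

Surplus = 222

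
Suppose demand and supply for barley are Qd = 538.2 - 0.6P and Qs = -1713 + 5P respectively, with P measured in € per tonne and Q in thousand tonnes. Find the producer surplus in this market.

Producer surplus = 8820.9

Equating demand and supply, 538.2 - 0.6P = -1713 + 5P gives 5.6P = 2251.2, so P* = 402.
Then Q* = 538.2 - 0.6(402) = 297.
Supply choke price (Qs = 0): P = 342.6. Producer surplus = ½ × (402 - 342.6) × 297 = 8820.9.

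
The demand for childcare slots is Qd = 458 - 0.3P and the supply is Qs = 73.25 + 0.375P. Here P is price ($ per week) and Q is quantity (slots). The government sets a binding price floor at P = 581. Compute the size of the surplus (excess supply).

With P fixed at 581, quantity demanded is 283.7 and quantity supplied is 291.125.
Surplus = Qs - Qd = 291.125 - 283.7 = 7.425.

Surplus = 7.425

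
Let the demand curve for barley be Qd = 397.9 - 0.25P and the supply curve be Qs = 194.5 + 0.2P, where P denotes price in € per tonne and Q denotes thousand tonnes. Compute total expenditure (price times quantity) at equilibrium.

Set Qd = Qs: 397.9 - 0.25P = 194.5 + 0.2P, so 203.4 = 0.45P and P* = 452.
Substitute back: Q* = 397.9 - 0.25(452) = 284.9.
Total expenditure = P* × Q* = 452 × 284.9 = 128774.8.

Total expenditure = 128774.8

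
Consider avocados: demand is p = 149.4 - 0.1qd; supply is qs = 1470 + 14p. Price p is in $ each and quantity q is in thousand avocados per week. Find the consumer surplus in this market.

Solving each curve for q: qd = 1494 - 10p.
Equating demand and supply, 1494 - 10p = 1470 + 14p gives 24p = 24, so p* = 1.
Substitute back: q* = 1494 - 10(1) = 1484.
Demand choke price (qd = 0): p = 1494/10 = 149.4. Consumer surplus = ½ × (149.4 - 1) × 1484 = 110112.8.

Consumer surplus = 110112.8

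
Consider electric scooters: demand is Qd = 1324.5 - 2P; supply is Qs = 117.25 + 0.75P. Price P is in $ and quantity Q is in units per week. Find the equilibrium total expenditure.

Total expenditure = 196013.5

Set Qd = Qs: 1324.5 - 2P = 117.25 + 0.75P, so 1207.25 = 2.75P and P* = 439.
Then Q* = 1324.5 - 2(439) = 446.5.
Total expenditure = P* × Q* = 439 × 446.5 = 196013.5.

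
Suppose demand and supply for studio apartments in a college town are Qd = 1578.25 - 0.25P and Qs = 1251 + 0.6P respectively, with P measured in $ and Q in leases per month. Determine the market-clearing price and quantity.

P* = 385, Q* = 1482

At equilibrium Qd = Qs, so 1578.25 - 0.25P = 1251 + 0.6P; collecting terms, 327.25 = 0.85P and P* = 385.
Substitute back: Q* = 1578.25 - 0.25(385) = 1482.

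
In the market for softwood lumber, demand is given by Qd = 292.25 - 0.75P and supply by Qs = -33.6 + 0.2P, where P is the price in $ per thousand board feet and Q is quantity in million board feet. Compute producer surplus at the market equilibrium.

Producer surplus = 3062.5

The market clears where 292.25 - 0.75P = -33.6 + 0.2P. Rearranging, 0.95P = 325.85, hence P* = 343.
From the demand curve, Q* = 292.25 - 0.75(343) = 35.
Supply choke price (Qs = 0): P = 168. Producer surplus = ½ × (343 - 168) × 35 = 3062.5.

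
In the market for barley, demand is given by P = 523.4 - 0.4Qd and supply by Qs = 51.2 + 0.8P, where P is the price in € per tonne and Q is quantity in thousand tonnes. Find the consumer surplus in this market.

Consumer surplus = 25347.2

Inverting to quantity form: Qd = 1308.5 - 2.5P.
Equating demand and supply, 1308.5 - 2.5P = 51.2 + 0.8P gives 3.3P = 1257.3, so P* = 381.
Substitute back: Q* = 1308.5 - 2.5(381) = 356.
Demand choke price (Qd = 0): P = 1308.5/2.5 = 523.4. Consumer surplus = ½ × (523.4 - 381) × 356 = 25347.2.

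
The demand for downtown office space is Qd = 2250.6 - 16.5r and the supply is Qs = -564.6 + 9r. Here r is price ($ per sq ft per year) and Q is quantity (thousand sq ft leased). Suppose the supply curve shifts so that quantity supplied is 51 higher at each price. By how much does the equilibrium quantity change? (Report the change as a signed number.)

ΔQ = 33

The market clears where 2250.6 - 16.5r = -564.6 + 9r. Rearranging, 25.5r = 2815.2, hence r* = 110.4.
From the demand curve, Q* = 2250.6 - 16.5(110.4) = 429.
After the shift, supply is Qs = -513.6 + 9r.
The new intersection has 2764.2 = 25.5r, i.e. r = 108.4, Q = 462.
ΔQ = 462 - 429 = 33.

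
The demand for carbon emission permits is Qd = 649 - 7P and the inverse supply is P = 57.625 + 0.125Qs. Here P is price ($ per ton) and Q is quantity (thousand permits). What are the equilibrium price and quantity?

Solving each curve for Q: Qs = -461 + 8P.
The market clears where 649 - 7P = -461 + 8P. Rearranging, 15P = 1110, hence P* = 74.
From the demand curve, Q* = 649 - 7(74) = 131.

P* = 74, Q* = 131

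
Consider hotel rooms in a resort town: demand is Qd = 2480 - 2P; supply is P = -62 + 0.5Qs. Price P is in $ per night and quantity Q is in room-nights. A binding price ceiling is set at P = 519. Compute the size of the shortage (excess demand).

Shortage = 280

In direct form, Qs = 124 + 2P.
At P = 519: Qd = 1442 and Qs = 1162.
Shortage = Qd - Qs = 1442 - 1162 = 280.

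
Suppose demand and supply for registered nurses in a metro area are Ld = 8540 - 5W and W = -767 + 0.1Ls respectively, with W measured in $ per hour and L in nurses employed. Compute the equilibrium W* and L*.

Solving each curve for L: Ls = 7670 + 10W.
At equilibrium Ld = Ls, so 8540 - 5W = 7670 + 10W; collecting terms, 870 = 15W and W* = 58.
Plugging W* into demand: L* = 8540 - 5(58) = 8250.

W* = 58, L* = 8250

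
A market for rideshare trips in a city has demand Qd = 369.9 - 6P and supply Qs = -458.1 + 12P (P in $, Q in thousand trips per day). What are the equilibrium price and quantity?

Equating demand and supply, 369.9 - 6P = -458.1 + 12P gives 18P = 828, so P* = 46.
Then Q* = 369.9 - 6(46) = 93.9.

P* = 46, Q* = 93.9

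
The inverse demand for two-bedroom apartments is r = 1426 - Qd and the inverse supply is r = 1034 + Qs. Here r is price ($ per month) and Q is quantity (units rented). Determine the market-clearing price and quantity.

r* = 1230, Q* = 196

In direct form, Qd = 1426 - r and Qs = -1034 + r.
The market clears where 1426 - r = -1034 + r. Rearranging, 2r = 2460, hence r* = 1230.
From the demand curve, Q* = 1426 - 1230 = 196.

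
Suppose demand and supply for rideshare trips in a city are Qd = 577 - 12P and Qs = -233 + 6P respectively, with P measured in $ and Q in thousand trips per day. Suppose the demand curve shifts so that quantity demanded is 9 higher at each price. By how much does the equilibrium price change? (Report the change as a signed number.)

The market clears where 577 - 12P = -233 + 6P. Rearranging, 18P = 810, hence P* = 45.
Plugging P* into demand: Q* = 577 - 12(45) = 37.
After the shift, demand is Qd = 586 - 12P.
Re-solving, 18P = 819 gives P = 45.5 and Q = 40.
ΔP = 45.5 - 45 = 0.5.

ΔP = 0.5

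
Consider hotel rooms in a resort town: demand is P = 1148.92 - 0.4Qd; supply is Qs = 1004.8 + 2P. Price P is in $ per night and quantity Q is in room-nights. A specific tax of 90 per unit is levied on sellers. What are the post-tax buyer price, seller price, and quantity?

In direct form, Qd = 2872.3 - 2.5P.
Sellers keep P_s = P_b - 90 per unit, so supply in terms of the buyer price is Qs = 824.8 + 2P_b.
Equate demand and the shifted supply: 2872.3 - 2.5P_b = 824.8 + 2P_b, giving 4.5P_b = 2047.5, so P_b = 455.
Then P_s = 455 - 90 = 365 and Q = 2872.3 - 2.5(455) = 1734.8.

P_b = 455, P_s = 365, Q = 1734.8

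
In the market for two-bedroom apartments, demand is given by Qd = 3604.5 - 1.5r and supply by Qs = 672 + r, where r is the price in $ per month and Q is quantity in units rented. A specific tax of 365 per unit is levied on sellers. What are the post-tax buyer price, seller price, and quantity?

r_b = 1319, r_s = 954, Q = 1626

With a tax of 365 on sellers, they supply based on the net price r_s = r_b - 365, so Qs = 307 + r_b.
Market clearing requires 3604.5 - 1.5r_b = 307 + r_b; hence 3297.5 = 2.5r_b and r_b = 1319.
So r_s = 954 and the quantity traded is Q = 3604.5 - 1.5(1319) = 1626.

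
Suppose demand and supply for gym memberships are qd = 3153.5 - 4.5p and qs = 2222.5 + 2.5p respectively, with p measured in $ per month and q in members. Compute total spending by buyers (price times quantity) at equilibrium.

Equating demand and supply, 3153.5 - 4.5p = 2222.5 + 2.5p gives 7p = 931, so p* = 133.
From the demand curve, q* = 3153.5 - 4.5(133) = 2555.
Total spending by buyers = p* × q* = 133 × 2555 = 339815.

Total spending by buyers = 339815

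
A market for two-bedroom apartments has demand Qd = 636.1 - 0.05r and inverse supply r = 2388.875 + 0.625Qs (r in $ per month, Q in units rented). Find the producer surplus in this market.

Inverting to quantity form: Qs = -3822.2 + 1.6r.
Set Qd = Qs: 636.1 - 0.05r = -3822.2 + 1.6r, so 4458.3 = 1.65r and r* = 2702.
Then Q* = 636.1 - 0.05(2702) = 501.
Supply choke price (Qs = 0): r = 2388.875. Producer surplus = ½ × (2702 - 2388.875) × 501 = 78437.8125.

Producer surplus = 78437.8125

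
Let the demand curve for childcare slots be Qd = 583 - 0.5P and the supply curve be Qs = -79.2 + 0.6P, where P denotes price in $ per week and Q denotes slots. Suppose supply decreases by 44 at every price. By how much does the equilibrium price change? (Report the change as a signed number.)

ΔP = 40

Set Qd = Qs: 583 - 0.5P = -79.2 + 0.6P, so 662.2 = 1.1P and P* = 602.
Substitute back: Q* = 583 - 0.5(602) = 282.
After the shift, supply is Qs = -123.2 + 0.6P.
New equilibrium: 706.2 = 1.1P, so P = 642 and Q = 262.
ΔP = 642 - 602 = 40.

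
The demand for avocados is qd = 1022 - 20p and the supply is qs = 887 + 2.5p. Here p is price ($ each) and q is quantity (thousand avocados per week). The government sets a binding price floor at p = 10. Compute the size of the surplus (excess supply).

With p fixed at 10, quantity demanded is 822 and quantity supplied is 912.
Surplus = qs - qd = 912 - 822 = 90.

Surplus = 90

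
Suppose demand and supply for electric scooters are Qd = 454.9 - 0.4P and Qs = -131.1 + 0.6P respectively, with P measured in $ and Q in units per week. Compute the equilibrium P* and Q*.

The market clears where 454.9 - 0.4P = -131.1 + 0.6P. Rearranging, P = 586, hence P* = 586.
Then Q* = 454.9 - 0.4(586) = 220.5.

P* = 586, Q* = 220.5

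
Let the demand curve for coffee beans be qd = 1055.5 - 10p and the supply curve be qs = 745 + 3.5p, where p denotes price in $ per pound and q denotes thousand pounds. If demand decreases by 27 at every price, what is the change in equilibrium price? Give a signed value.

At equilibrium qd = qs, so 1055.5 - 10p = 745 + 3.5p; collecting terms, 310.5 = 13.5p and p* = 23.
From the demand curve, q* = 1055.5 - 10(23) = 825.5.
After the shift, demand is qd = 1028.5 - 10p.
The new intersection has 283.5 = 13.5p, i.e. p = 21, q = 818.5.
Δp = 21 - 23 = -2.

Δp = -2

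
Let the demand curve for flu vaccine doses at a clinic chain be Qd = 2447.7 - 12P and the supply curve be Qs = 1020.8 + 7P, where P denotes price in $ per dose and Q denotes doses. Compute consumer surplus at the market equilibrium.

Consumer surplus = 99652.59375

The market clears where 2447.7 - 12P = 1020.8 + 7P. Rearranging, 19P = 1426.9, hence P* = 75.1.
Substitute back: Q* = 2447.7 - 12(75.1) = 1546.5.
Demand choke price (Qd = 0): P = 2447.7/12 = 203.975. Consumer surplus = ½ × (203.975 - 75.1) × 1546.5 = 99652.59375.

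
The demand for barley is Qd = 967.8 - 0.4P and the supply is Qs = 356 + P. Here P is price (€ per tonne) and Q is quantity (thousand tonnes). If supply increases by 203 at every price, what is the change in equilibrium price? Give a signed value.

ΔP = -145

At equilibrium Qd = Qs, so 967.8 - 0.4P = 356 + P; collecting terms, 611.8 = 1.4P and P* = 437.
From the demand curve, Q* = 967.8 - 0.4(437) = 793.
After the shift, supply is Qs = 559 + P.
Re-solving, 1.4P = 408.8 gives P = 292 and Q = 851.
ΔP = 292 - 437 = -145.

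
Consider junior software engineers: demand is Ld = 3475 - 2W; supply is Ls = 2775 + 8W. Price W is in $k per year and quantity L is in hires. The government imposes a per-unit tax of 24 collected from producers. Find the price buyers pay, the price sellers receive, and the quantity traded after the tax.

Producers keep W_s = W_b - 24 per unit, so supply in terms of the buyer price is Ls = 2583 + 8W_b.
Set Ld = Ls: 3475 - 2W_b = 2583 + 8W_b, so 892 = 10W_b and W_b = 89.2.
Then W_s = 89.2 - 24 = 65.2 and L = 3475 - 2(89.2) = 3296.6.

W_b = 89.2, W_s = 65.2, L = 3296.6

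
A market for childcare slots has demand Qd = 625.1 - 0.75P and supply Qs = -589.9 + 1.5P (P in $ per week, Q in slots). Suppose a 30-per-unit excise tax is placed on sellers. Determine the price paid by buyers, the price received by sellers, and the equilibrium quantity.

Sellers keep P_s = P_b - 30 per unit, so supply in terms of the buyer price is Qs = -634.9 + 1.5P_b.
Set Qd = Qs: 625.1 - 0.75P_b = -634.9 + 1.5P_b, so 1260 = 2.25P_b and P_b = 560.
Then P_s = 560 - 30 = 530 and Q = 625.1 - 0.75(560) = 205.1.

P_b = 560, P_s = 530, Q = 205.1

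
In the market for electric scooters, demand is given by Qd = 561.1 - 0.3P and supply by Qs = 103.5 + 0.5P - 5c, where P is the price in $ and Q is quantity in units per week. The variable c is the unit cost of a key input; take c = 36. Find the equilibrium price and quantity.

P* = 797, Q* = 322

With c = 36, supply is Qs = -76.5 + 0.5P.
The market clears where 561.1 - 0.3P = -76.5 + 0.5P. Rearranging, 0.8P = 637.6, hence P* = 797.
From the demand curve, Q* = 561.1 - 0.3(797) = 322.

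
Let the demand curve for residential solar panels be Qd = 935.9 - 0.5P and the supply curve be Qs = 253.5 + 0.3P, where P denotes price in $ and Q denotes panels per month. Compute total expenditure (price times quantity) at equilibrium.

Set Qd = Qs: 935.9 - 0.5P = 253.5 + 0.3P, so 682.4 = 0.8P and P* = 853.
From the demand curve, Q* = 935.9 - 0.5(853) = 509.4.
Total expenditure = P* × Q* = 853 × 509.4 = 434518.2.

Total expenditure = 434518.2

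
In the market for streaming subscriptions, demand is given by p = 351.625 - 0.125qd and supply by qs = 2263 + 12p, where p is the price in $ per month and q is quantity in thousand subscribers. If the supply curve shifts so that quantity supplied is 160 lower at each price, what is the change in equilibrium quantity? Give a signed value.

Δq = -64

Rewriting in direct form: qd = 2813 - 8p.
Equating demand and supply, 2813 - 8p = 2263 + 12p gives 20p = 550, so p* = 27.5.
Then q* = 2813 - 8(27.5) = 2593.
After the shift, supply is qs = 2103 + 12p.
Re-solving, 20p = 710 gives p = 35.5 and q = 2529.
Δq = 2529 - 2593 = -64.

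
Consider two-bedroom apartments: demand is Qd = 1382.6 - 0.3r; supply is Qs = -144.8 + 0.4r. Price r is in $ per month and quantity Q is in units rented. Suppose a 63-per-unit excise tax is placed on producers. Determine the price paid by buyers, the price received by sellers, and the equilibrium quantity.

With a tax of 63 on producers, they supply based on the net price r_s = r_b - 63, so Qs = -170 + 0.4r_b.
Set Qd = Qs: 1382.6 - 0.3r_b = -170 + 0.4r_b, so 1552.6 = 0.7r_b and r_b = 2218.
So r_s = 2155 and the quantity traded is Q = 1382.6 - 0.3(2218) = 717.2.

r_b = 2218, r_s = 2155, Q = 717.2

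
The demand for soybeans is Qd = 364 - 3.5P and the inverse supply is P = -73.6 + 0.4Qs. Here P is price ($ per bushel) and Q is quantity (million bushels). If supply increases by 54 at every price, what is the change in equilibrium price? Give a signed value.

In direct form, Qs = 184 + 2.5P.
At equilibrium Qd = Qs, so 364 - 3.5P = 184 + 2.5P; collecting terms, 180 = 6P and P* = 30.
From the demand curve, Q* = 364 - 3.5(30) = 259.
After the shift, supply is Qs = 238 + 2.5P.
New equilibrium: 126 = 6P, so P = 21 and Q = 290.5.
ΔP = 21 - 30 = -9.

ΔP = -9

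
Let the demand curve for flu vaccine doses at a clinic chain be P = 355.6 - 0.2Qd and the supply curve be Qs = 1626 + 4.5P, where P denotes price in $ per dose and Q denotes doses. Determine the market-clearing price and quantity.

Solving each curve for Q: Qd = 1778 - 5P.
The market clears where 1778 - 5P = 1626 + 4.5P. Rearranging, 9.5P = 152, hence P* = 16.
Plugging P* into demand: Q* = 1778 - 5(16) = 1698.

P* = 16, Q* = 1698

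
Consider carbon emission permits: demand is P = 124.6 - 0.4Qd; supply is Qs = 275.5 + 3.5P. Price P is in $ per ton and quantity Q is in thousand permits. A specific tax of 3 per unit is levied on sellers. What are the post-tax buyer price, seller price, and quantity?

Solving each curve for Q: Qd = 311.5 - 2.5P.
The tax drives a wedge P_b - P_s = 3. Substituting P_s = P_b - 3 into supply: Qs = 265 + 3.5P_b.
Set Qd = Qs: 311.5 - 2.5P_b = 265 + 3.5P_b, so 46.5 = 6P_b and P_b = 7.75.
Then P_s = 7.75 - 3 = 4.75 and Q = 311.5 - 2.5(7.75) = 292.125.

P_b = 7.75, P_s = 4.75, Q = 292.125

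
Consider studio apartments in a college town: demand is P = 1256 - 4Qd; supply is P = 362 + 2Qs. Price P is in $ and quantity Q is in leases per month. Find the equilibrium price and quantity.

Rewriting in direct form: Qd = 314 - 0.25P and Qs = -181 + 0.5P.
The market clears where 314 - 0.25P = -181 + 0.5P. Rearranging, 0.75P = 495, hence P* = 660.
Then Q* = 314 - 0.25(660) = 149.

P* = 660, Q* = 149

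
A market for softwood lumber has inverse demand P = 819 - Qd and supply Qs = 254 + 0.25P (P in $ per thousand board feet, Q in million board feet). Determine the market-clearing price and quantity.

P* = 452, Q* = 367

Solving each curve for Q: Qd = 819 - P.
Set Qd = Qs: 819 - P = 254 + 0.25P, so 565 = 1.25P and P* = 452.
Then Q* = 819 - 452 = 367.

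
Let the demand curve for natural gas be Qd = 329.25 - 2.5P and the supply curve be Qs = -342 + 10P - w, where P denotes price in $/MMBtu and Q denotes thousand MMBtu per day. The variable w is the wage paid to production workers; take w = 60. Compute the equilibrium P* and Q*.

With w = 60, supply is Qs = -402 + 10P.
Equating demand and supply, 329.25 - 2.5P = -402 + 10P gives 12.5P = 731.25, so P* = 58.5.
Plugging P* into demand: Q* = 329.25 - 2.5(58.5) = 183.

P* = 58.5, Q* = 183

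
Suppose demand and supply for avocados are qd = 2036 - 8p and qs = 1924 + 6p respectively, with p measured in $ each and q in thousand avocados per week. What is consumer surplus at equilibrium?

Consumer surplus = 243049

The market clears where 2036 - 8p = 1924 + 6p. Rearranging, 14p = 112, hence p* = 8.
Substitute back: q* = 2036 - 8(8) = 1972.
Demand choke price (qd = 0): p = 2036/8 = 254.5. Consumer surplus = ½ × (254.5 - 8) × 1972 = 243049.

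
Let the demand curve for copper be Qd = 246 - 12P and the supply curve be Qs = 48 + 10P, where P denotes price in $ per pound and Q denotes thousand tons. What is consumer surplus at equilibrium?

Consumer surplus = 793.5

Set Qd = Qs: 246 - 12P = 48 + 10P, so 198 = 22P and P* = 9.
From the demand curve, Q* = 246 - 12(9) = 138.
Demand choke price (Qd = 0): P = 246/12 = 20.5. Consumer surplus = ½ × (20.5 - 9) × 138 = 793.5.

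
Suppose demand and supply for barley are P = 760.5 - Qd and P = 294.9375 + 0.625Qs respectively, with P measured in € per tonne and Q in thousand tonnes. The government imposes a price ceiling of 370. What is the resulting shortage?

Inverting to quantity form: Qd = 760.5 - P and Qs = -471.9 + 1.6P.
With P fixed at 370, quantity demanded is 390.5 and quantity supplied is 120.1.
Shortage = Qd - Qs = 390.5 - 120.1 = 270.4.

Shortage = 270.4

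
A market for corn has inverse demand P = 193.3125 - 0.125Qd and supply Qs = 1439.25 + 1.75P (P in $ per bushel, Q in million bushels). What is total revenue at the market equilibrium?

In direct form, Qd = 1546.5 - 8P.
The market clears where 1546.5 - 8P = 1439.25 + 1.75P. Rearranging, 9.75P = 107.25, hence P* = 11.
Substitute back: Q* = 1546.5 - 8(11) = 1458.5.
Total revenue = P* × Q* = 11 × 1458.5 = 16043.5.

Total revenue = 16043.5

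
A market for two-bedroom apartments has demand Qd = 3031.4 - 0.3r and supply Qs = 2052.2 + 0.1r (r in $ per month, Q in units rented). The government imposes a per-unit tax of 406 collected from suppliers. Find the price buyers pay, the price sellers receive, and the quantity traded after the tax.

With a tax of 406 on suppliers, they supply based on the net price r_s = r_b - 406, so Qs = 2011.6 + 0.1r_b.
Set Qd = Qs: 3031.4 - 0.3r_b = 2011.6 + 0.1r_b, so 1019.8 = 0.4r_b and r_b = 2549.5.
Then r_s = 2549.5 - 406 = 2143.5 and Q = 3031.4 - 0.3(2549.5) = 2266.55.

r_b = 2549.5, r_s = 2143.5, Q = 2266.55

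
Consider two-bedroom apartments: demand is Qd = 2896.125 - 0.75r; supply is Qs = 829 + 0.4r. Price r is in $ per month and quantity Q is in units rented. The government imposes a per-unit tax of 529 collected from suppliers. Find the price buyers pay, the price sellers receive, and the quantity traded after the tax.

With a tax of 529 on suppliers, they supply based on the net price r_s = r_b - 529, so Qs = 617.4 + 0.4r_b.
Equate demand and the shifted supply: 2896.125 - 0.75r_b = 617.4 + 0.4r_b, giving 1.15r_b = 2278.725, so r_b = 1981.5.
So r_s = 1452.5 and the quantity traded is Q = 2896.125 - 0.75(1981.5) = 1410.

r_b = 1981.5, r_s = 1452.5, Q = 1410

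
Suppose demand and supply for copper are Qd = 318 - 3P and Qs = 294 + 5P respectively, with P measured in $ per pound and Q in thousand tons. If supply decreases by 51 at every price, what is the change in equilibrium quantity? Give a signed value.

Set Qd = Qs: 318 - 3P = 294 + 5P, so 24 = 8P and P* = 3.
Then Q* = 318 - 3(3) = 309.
After the shift, supply is Qs = 243 + 5P.
Re-solving, 8P = 75 gives P = 9.375 and Q = 289.875.
ΔQ = 289.875 - 309 = -19.125.

ΔQ = -19.125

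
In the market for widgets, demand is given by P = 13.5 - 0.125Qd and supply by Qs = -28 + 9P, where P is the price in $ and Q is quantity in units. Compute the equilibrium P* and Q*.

Inverting to quantity form: Qd = 108 - 8P.
Set Qd = Qs: 108 - 8P = -28 + 9P, so 136 = 17P and P* = 8.
Plugging P* into demand: Q* = 108 - 8(8) = 44.

P* = 8, Q* = 44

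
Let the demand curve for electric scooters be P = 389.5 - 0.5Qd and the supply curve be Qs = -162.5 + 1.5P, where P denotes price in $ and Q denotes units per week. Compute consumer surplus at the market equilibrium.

Consumer surplus = 14520.25

Solving each curve for Q: Qd = 779 - 2P.
Equating demand and supply, 779 - 2P = -162.5 + 1.5P gives 3.5P = 941.5, so P* = 269.
Then Q* = 779 - 2(269) = 241.
Demand choke price (Qd = 0): P = 779/2 = 389.5. Consumer surplus = ½ × (389.5 - 269) × 241 = 14520.25.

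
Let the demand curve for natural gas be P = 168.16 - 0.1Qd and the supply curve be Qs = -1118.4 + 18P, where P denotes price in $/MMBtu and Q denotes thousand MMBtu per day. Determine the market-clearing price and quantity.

In direct form, Qd = 1681.6 - 10P.
The market clears where 1681.6 - 10P = -1118.4 + 18P. Rearranging, 28P = 2800, hence P* = 100.
From the demand curve, Q* = 1681.6 - 10(100) = 681.6.

P* = 100, Q* = 681.6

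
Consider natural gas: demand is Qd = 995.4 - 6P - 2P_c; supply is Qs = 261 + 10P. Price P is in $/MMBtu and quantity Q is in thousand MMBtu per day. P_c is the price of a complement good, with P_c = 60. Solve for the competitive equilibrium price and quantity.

P* = 38.4, Q* = 645

With P_c = 60, demand is Qd = 875.4 - 6P.
Set Qd = Qs: 875.4 - 6P = 261 + 10P, so 614.4 = 16P and P* = 38.4.
Substitute back: Q* = 875.4 - 6(38.4) = 645.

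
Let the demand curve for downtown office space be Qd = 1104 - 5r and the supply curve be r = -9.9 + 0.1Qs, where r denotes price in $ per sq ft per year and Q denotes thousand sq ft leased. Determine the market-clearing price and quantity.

In direct form, Qs = 99 + 10r.
The market clears where 1104 - 5r = 99 + 10r. Rearranging, 15r = 1005, hence r* = 67.
From the demand curve, Q* = 1104 - 5(67) = 769.

r* = 67, Q* = 769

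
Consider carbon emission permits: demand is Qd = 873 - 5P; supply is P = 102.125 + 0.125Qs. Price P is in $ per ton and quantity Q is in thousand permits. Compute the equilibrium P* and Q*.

P* = 130, Q* = 223

In direct form, Qs = -817 + 8P.
Equating demand and supply, 873 - 5P = -817 + 8P gives 13P = 1690, so P* = 130.
Substitute back: Q* = 873 - 5(130) = 223.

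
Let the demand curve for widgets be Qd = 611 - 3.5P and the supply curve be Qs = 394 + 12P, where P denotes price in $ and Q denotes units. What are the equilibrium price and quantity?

P* = 14, Q* = 562

At equilibrium Qd = Qs, so 611 - 3.5P = 394 + 12P; collecting terms, 217 = 15.5P and P* = 14.
From the demand curve, Q* = 611 - 3.5(14) = 562.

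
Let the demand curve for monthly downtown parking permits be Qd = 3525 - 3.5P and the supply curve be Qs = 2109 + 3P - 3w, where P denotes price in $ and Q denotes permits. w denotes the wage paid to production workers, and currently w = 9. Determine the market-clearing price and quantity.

P* = 222, Q* = 2748

With w = 9, supply is Qs = 2082 + 3P.
The market clears where 3525 - 3.5P = 2082 + 3P. Rearranging, 6.5P = 1443, hence P* = 222.
From the demand curve, Q* = 3525 - 3.5(222) = 2748.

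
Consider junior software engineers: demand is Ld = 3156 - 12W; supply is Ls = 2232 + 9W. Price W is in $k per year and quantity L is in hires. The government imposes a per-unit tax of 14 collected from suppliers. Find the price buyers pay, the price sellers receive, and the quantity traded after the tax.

W_b = 50, W_s = 36, L = 2556

The tax drives a wedge W_b - W_s = 14. Substituting W_s = W_b - 14 into supply: Ls = 2106 + 9W_b.
Set Ld = Ls: 3156 - 12W_b = 2106 + 9W_b, so 1050 = 21W_b and W_b = 50.
Then W_s = 50 - 14 = 36 and L = 3156 - 12(50) = 2556.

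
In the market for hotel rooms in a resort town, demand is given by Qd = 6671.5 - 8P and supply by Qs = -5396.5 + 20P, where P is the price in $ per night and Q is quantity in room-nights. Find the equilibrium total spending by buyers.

Total spending by buyers = 1389328.5

At equilibrium Qd = Qs, so 6671.5 - 8P = -5396.5 + 20P; collecting terms, 12068 = 28P and P* = 431.
Substitute back: Q* = 6671.5 - 8(431) = 3223.5.
Total spending by buyers = P* × Q* = 431 × 3223.5 = 1389328.5.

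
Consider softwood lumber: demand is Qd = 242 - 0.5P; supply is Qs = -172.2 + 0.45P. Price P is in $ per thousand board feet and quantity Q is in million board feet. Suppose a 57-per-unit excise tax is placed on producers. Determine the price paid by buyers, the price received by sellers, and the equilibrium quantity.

P_b = 463, P_s = 406, Q = 10.5

With a tax of 57 on producers, they supply based on the net price P_s = P_b - 57, so Qs = -197.85 + 0.45P_b.
Equate demand and the shifted supply: 242 - 0.5P_b = -197.85 + 0.45P_b, giving 0.95P_b = 439.85, so P_b = 463.
So P_s = 406 and the quantity traded is Q = 242 - 0.5(463) = 10.5.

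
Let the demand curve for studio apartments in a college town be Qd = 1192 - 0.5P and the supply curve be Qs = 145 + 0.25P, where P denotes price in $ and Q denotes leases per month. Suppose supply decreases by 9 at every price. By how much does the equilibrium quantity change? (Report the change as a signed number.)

ΔQ = -6

Equating demand and supply, 1192 - 0.5P = 145 + 0.25P gives 0.75P = 1047, so P* = 1396.
Substitute back: Q* = 1192 - 0.5(1396) = 494.
After the shift, supply is Qs = 136 + 0.25P.
Re-solving, 0.75P = 1056 gives P = 1408 and Q = 488.
ΔQ = 488 - 494 = -6.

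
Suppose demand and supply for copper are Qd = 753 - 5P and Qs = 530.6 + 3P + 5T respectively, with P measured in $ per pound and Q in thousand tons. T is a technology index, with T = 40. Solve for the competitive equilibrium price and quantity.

With T = 40, supply is Qs = 730.6 + 3P.
At equilibrium Qd = Qs, so 753 - 5P = 730.6 + 3P; collecting terms, 22.4 = 8P and P* = 2.8.
Substitute back: Q* = 753 - 5(2.8) = 739.

P* = 2.8, Q* = 739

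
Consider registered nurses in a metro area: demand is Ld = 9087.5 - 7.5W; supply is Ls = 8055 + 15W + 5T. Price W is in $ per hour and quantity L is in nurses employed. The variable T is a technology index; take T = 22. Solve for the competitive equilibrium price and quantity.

W* = 41, L* = 8780

With T = 22, supply is Ls = 8165 + 15W.
The market clears where 9087.5 - 7.5W = 8165 + 15W. Rearranging, 22.5W = 922.5, hence W* = 41.
From the demand curve, L* = 9087.5 - 7.5(41) = 8780.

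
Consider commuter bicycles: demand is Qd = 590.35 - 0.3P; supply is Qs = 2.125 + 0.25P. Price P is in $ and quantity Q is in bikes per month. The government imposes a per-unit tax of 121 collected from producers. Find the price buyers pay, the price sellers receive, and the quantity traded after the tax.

The tax drives a wedge P_b - P_s = 121. Substituting P_s = P_b - 121 into supply: Qs = -28.125 + 0.25P_b.
Set Qd = Qs: 590.35 - 0.3P_b = -28.125 + 0.25P_b, so 618.475 = 0.55P_b and P_b = 1124.5.
So P_s = 1003.5 and the quantity traded is Q = 590.35 - 0.3(1124.5) = 253.

P_b = 1124.5, P_s = 1003.5, Q = 253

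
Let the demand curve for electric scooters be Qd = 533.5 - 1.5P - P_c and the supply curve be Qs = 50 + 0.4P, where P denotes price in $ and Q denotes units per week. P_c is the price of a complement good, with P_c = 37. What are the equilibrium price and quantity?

With P_c = 37, demand is Qd = 496.5 - 1.5P.
At equilibrium Qd = Qs, so 496.5 - 1.5P = 50 + 0.4P; collecting terms, 446.5 = 1.9P and P* = 235.
Substitute back: Q* = 496.5 - 1.5(235) = 144.

P* = 235, Q* = 144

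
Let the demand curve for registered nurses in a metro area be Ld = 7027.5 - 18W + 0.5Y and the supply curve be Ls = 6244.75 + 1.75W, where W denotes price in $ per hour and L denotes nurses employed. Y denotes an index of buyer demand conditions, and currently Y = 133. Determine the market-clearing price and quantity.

With Y = 133, demand is Ld = 7094 - 18W.
Set Ld = Ls: 7094 - 18W = 6244.75 + 1.75W, so 849.25 = 19.75W and W* = 43.
Then L* = 7094 - 18(43) = 6320.

W* = 43, L* = 6320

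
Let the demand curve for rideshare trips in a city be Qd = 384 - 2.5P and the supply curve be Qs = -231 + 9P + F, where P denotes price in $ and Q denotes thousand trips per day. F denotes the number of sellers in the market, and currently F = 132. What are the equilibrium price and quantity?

P* = 42, Q* = 279

With F = 132, supply is Qs = -99 + 9P.
The market clears where 384 - 2.5P = -99 + 9P. Rearranging, 11.5P = 483, hence P* = 42.
Substitute back: Q* = 384 - 2.5(42) = 279.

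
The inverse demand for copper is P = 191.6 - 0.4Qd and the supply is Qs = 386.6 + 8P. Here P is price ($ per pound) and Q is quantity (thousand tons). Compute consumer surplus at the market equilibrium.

Inverting to quantity form: Qd = 479 - 2.5P.
At equilibrium Qd = Qs, so 479 - 2.5P = 386.6 + 8P; collecting terms, 92.4 = 10.5P and P* = 8.8.
From the demand curve, Q* = 479 - 2.5(8.8) = 457.
Demand choke price (Qd = 0): P = 479/2.5 = 191.6. Consumer surplus = ½ × (191.6 - 8.8) × 457 = 41769.8.

Consumer surplus = 41769.8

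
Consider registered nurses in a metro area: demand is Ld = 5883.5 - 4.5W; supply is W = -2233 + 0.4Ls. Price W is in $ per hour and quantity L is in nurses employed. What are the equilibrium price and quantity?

W* = 43, L* = 5690

Inverting to quantity form: Ls = 5582.5 + 2.5W.
The market clears where 5883.5 - 4.5W = 5582.5 + 2.5W. Rearranging, 7W = 301, hence W* = 43.
Then L* = 5883.5 - 4.5(43) = 5690.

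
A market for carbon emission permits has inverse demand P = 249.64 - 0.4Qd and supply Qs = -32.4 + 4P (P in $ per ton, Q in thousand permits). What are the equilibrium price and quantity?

Solving each curve for Q: Qd = 624.1 - 2.5P.
The market clears where 624.1 - 2.5P = -32.4 + 4P. Rearranging, 6.5P = 656.5, hence P* = 101.
Substitute back: Q* = 624.1 - 2.5(101) = 371.6.

P* = 101, Q* = 371.6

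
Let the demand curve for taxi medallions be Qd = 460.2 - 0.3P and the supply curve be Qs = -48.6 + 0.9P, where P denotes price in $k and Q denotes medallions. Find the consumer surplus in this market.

Consumer surplus = 184815

Equating demand and supply, 460.2 - 0.3P = -48.6 + 0.9P gives 1.2P = 508.8, so P* = 424.
Plugging P* into demand: Q* = 460.2 - 0.3(424) = 333.
Demand choke price (Qd = 0): P = 460.2/0.3 = 1534. Consumer surplus = ½ × (1534 - 424) × 333 = 184815.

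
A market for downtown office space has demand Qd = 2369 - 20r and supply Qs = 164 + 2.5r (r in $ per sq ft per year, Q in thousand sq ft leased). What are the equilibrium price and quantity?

r* = 98, Q* = 409

At equilibrium Qd = Qs, so 2369 - 20r = 164 + 2.5r; collecting terms, 2205 = 22.5r and r* = 98.
Plugging r* into demand: Q* = 2369 - 20(98) = 409.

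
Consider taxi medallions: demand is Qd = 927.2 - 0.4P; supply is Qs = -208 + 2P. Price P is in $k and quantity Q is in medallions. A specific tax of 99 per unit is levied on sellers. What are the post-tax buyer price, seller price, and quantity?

Sellers keep P_s = P_b - 99 per unit, so supply in terms of the buyer price is Qs = -406 + 2P_b.
Market clearing requires 927.2 - 0.4P_b = -406 + 2P_b; hence 1333.2 = 2.4P_b and P_b = 555.5.
Then P_s = 555.5 - 99 = 456.5 and Q = 927.2 - 0.4(555.5) = 705.

P_b = 555.5, P_s = 456.5, Q = 705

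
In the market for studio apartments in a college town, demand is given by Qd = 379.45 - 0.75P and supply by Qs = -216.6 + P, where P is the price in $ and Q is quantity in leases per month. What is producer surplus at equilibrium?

Producer surplus = 7688

At equilibrium Qd = Qs, so 379.45 - 0.75P = -216.6 + P; collecting terms, 596.05 = 1.75P and P* = 340.6.
Substitute back: Q* = 379.45 - 0.75(340.6) = 124.
Supply choke price (Qs = 0): P = 216.6. Producer surplus = ½ × (340.6 - 216.6) × 124 = 7688.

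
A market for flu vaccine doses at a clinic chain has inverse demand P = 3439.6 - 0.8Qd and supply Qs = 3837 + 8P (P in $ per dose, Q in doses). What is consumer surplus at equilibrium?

Consumer surplus = 7180867.6

Rewriting in direct form: Qd = 4299.5 - 1.25P.
Equating demand and supply, 4299.5 - 1.25P = 3837 + 8P gives 9.25P = 462.5, so P* = 50.
Then Q* = 4299.5 - 1.25(50) = 4237.
Demand choke price (Qd = 0): P = 4299.5/1.25 = 3439.6. Consumer surplus = ½ × (3439.6 - 50) × 4237 = 7180867.6.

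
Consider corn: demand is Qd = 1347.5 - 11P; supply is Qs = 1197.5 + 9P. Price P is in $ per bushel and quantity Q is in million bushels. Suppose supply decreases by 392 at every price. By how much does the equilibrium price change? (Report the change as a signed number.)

ΔP = 19.6

Equating demand and supply, 1347.5 - 11P = 1197.5 + 9P gives 20P = 150, so P* = 7.5.
Substitute back: Q* = 1347.5 - 11(7.5) = 1265.
After the shift, supply is Qs = 805.5 + 9P.
The new intersection has 542 = 20P, i.e. P = 27.1, Q = 1049.4.
ΔP = 27.1 - 7.5 = 19.6.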